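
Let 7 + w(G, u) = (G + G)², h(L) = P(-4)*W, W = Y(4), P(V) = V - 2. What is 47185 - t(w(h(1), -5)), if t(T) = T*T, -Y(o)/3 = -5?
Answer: -1049259264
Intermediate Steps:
Y(o) = 15 (Y(o) = -3*(-5) = 15)
P(V) = -2 + V
W = 15
h(L) = -90 (h(L) = (-2 - 4)*15 = -6*15 = -90)
w(G, u) = -7 + 4*G² (w(G, u) = -7 + (G + G)² = -7 + (2*G)² = -7 + 4*G²)
t(T) = T²
47185 - t(w(h(1), -5)) = 47185 - (-7 + 4*(-90)²)² = 47185 - (-7 + 4*8100)² = 47185 - (-7 + 32400)² = 47185 - 1*32393² = 47185 - 1*1049306449 = 47185 - 1049306449 = -1049259264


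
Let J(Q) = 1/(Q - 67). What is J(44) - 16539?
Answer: -380398/23 ≈ -16539.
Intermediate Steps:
J(Q) = 1/(-67 + Q)
J(44) - 16539 = 1/(-67 + 44) - 16539 = 1/(-23) - 16539 = -1/23 - 16539 = -380398/23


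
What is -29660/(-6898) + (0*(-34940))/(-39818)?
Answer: 14830/3449 ≈ 4.2998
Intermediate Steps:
-29660/(-6898) + (0*(-34940))/(-39818) = -29660*(-1/6898) + 0*(-1/39818) = 14830/3449 + 0 = 14830/3449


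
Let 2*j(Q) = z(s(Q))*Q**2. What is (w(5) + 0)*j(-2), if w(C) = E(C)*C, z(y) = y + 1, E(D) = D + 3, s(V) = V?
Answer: -80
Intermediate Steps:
E(D) = 3 + D
z(y) = 1 + y
j(Q) = Q**2*(1 + Q)/2 (j(Q) = ((1 + Q)*Q**2)/2 = (Q**2*(1 + Q))/2 = Q**2*(1 + Q)/2)
w(C) = C*(3 + C) (w(C) = (3 + C)*C = C*(3 + C))
(w(5) + 0)*j(-2) = (5*(3 + 5) + 0)*((1/2)*(-2)**2*(1 - 2)) = (5*8 + 0)*((1/2)*4*(-1)) = (40 + 0)*(-2) = 40*(-2) = -80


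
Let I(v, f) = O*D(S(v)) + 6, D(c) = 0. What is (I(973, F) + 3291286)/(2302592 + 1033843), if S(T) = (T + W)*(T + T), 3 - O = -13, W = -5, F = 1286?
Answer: 3291292/3336435 ≈ 0.98647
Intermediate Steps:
O = 16 (O = 3 - 1*(-13) = 3 + 13 = 16)
S(T) = 2*T*(-5 + T) (S(T) = (T - 5)*(T + T) = (-5 + T)*(2*T) = 2*T*(-5 + T))
I(v, f) = 6 (I(v, f) = 16*0 + 6 = 0 + 6 = 6)
(I(973, F) + 3291286)/(2302592 + 1033843) = (6 + 3291286)/(2302592 + 1033843) = 3291292/3336435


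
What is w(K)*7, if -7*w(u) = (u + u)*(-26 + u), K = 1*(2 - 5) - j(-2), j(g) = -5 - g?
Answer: 0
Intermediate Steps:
K = 0 (K = 1*(2 - 5) - (-5 - 1*(-2)) = 1*(-3) - (-5 + 2) = -3 - 1*(-3) = -3 + 3 = 0)
w(u) = -2*u*(-26 + u)/7 (w(u) = -(u + u)*(-26 + u)/7 = -2*u*(-26 + u)/7)
w(K)*7 = ((2/7)*0*(26 - 1*0))*7 = ((2/7)*0*(26 + 0))*7 = ((2/7)*0*26)*7 = 0*7 = 0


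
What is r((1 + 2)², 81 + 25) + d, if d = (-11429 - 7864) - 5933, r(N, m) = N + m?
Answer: -25111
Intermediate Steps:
d = -25226 (d = -19293 - 5933 = -25226)
r((1 + 2)², 81 + 25) + d = ((1 + 2)² + (81 + 25)) - 25226 = (3² + 106) - 25226 = (9 + 106) - 25226 = 115 - 25226 = -25111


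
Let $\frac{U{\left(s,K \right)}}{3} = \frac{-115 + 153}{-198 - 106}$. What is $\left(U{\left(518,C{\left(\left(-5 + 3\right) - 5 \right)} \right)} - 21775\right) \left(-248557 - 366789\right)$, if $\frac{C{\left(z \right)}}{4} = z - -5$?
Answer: $\frac{53597559619}{4} \approx 1.3399 \cdot 10^{10}$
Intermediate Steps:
$C{\left(z \right)} = 20 + 4 z$ ($C{\left(z \right)} = 4 \left(z - -5\right) = 4 \left(z + 5\right) = 4 \left(5 + z\right) = 20 + 4 z$)
$U{\left(s,K \right)} = - \frac{3}{8}$ ($U{\left(s,K \right)} = 3 \frac{-115 + 153}{-198 - 106} = 3 \frac{38}{-304} = 3 \cdot 38 \left(- \frac{1}{304}\right) = 3 \left(- \frac{1}{8}\right) = - \frac{3}{8}$)
$\left(U{\left(518,C{\left(\left(-5 + 3\right) - 5 \right)} \right)} - 21775\right) \left(-248557 - 366789\right) = \left(- \frac{3}{8} - 21775\right) \left(-248557 - 366789\right) = \left(- \frac{174203}{8}\right) \left(-615346\right) = \frac{53597559619}{4}$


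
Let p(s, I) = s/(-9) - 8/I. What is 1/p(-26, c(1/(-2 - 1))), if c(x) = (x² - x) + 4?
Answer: 45/49 ≈ 0.91837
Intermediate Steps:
c(x) = 4 + x² - x
p(s, I) = -8/I - s/9 (p(s, I) = s*(-⅑) - 8/I = -s/9 - 8/I = -8/I - s/9)
1/p(-26, c(1/(-2 - 1))) = 1/(-8/(4 + (1/(-2 - 1))² - 1/(-2 - 1)) - ⅑*(-26)) = 1/(-8/(4 + (1/(-3))² - 1/(-3)) + 26/9) = 1/(-8/(4 + (-⅓)² - 1*(-⅓)) + 26/9) = 1/(-8/(4 + ⅑ + ⅓) + 26/9) = 1/(-8/40/9 + 26/9) = 1/(-8*9/40 + 26/9) = 1/(-9/5 + 26/9) = 1/(49/45) = 45/49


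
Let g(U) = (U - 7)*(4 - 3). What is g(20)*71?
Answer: 923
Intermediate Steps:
g(U) = -7 + U (g(U) = (-7 + U)*1 = -7 + U)
g(20)*71 = (-7 + 20)*71 = 13*71 = 923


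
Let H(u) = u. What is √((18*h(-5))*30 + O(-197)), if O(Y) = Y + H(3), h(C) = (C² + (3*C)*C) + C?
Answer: √51106 ≈ 226.07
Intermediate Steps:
h(C) = C + 4*C² (h(C) = (C² + 3*C²) + C = 4*C² + C = C + 4*C²)
O(Y) = 3 + Y (O(Y) = Y + 3 = 3 + Y)
√((18*h(-5))*30 + O(-197)) = √((18*(-5*(1 + 4*(-5))))*30 + (3 - 197)) = √((18*(-5*(1 - 20)))*30 - 194) = √((18*(-5*(-19)))*30 - 194) = √((18*95)*30 - 194) = √(1710*30 - 194) = √(51300 - 194) = √51106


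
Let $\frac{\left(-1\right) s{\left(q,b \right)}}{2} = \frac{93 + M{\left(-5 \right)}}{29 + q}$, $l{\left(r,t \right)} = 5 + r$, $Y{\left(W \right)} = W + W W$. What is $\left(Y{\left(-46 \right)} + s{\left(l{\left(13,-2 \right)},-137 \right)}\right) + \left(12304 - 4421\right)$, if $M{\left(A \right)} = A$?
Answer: $\frac{467615}{47} \approx 9949.3$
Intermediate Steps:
$Y{\left(W \right)} = W + W^{2}$
$s{\left(q,b \right)} = - \frac{176}{29 + q}$ ($s{\left(q,b \right)} = - 2 \frac{93 - 5}{29 + q} = - 2 \frac{88}{29 + q} = - \frac{176}{29 + q}$)
$\left(Y{\left(-46 \right)} + s{\left(l{\left(13,-2 \right)},-137 \right)}\right) + \left(12304 - 4421\right) = \left(- 46 \left(1 - 46\right) - \frac{176}{29 + \left(5 + 13\right)}\right) + \left(12304 - 4421\right) = \left(\left(-46\right) \left(-45\right) - \frac{176}{29 + 18}\right) + 7883 = \left(2070 - \frac{176}{47}\right) + 7883 = \frac{97114}{47} + 7883 = \frac{467615}{47}$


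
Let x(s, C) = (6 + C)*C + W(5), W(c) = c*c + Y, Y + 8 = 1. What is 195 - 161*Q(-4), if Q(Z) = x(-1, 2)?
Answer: -5279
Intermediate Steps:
Y = -7 (Y = -8 + 1 = -7)
W(c) = -7 + c² (W(c) = c*c - 7 = c² - 7 = -7 + c²)
x(s, C) = 18 + C*(6 + C) (x(s, C) = (6 + C)*C + (-7 + 5²) = C*(6 + C) + (-7 + 25) = C*(6 + C) + 18 = 18 + C*(6 + C))
Q(Z) = 34 (Q(Z) = 18 + 2² + 6*2 = 18 + 4 + 12 = 34)
195 - 161*Q(-4) = 195 - 161*34 = 195 - 5474 = -5279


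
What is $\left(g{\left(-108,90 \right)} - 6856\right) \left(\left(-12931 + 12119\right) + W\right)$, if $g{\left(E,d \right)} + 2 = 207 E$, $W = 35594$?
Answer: $-1016121348$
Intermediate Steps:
$g{\left(E,d \right)} = -2 + 207 E$
$\left(g{\left(-108,90 \right)} - 6856\right) \left(\left(-12931 + 12119\right) + W\right) = \left(\left(-2 + 207 \left(-108\right)\right) - 6856\right) \left(\left(-12931 + 12119\right) + 35594\right) = \left(\left(-2 - 22356\right) - 6856\right) \left(-812 + 35594\right) = \left(-22358 - 6856\right) 34782 = \left(-29214\right) 34782 = -1016121348$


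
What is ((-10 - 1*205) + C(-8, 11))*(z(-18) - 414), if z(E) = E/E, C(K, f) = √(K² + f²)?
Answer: 88795 - 413*√185 ≈ 83178.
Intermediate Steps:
z(E) = 1
((-10 - 1*205) + C(-8, 11))*(z(-18) - 414) = ((-10 - 1*205) + √((-8)² + 11²))*(1 - 414) = ((-10 - 205) + √(64 + 121))*(-413) = (-215 + √185)*(-413) = 88795 - 413*√185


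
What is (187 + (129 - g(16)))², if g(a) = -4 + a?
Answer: 92416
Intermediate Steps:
(187 + (129 - g(16)))² = (187 + (129 - (-4 + 16)))² = (187 + (129 - 1*12))² = (187 + (129 - 12))² = (187 + 117)² = 304² = 92416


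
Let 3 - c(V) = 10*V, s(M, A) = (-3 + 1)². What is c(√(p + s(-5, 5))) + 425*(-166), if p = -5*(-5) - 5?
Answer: -70547 - 20*√6 ≈ -70596.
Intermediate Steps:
s(M, A) = 4 (s(M, A) = (-2)² = 4)
p = 20 (p = 25 - 5 = 20)
c(V) = 3 - 10*V
c(√(p + s(-5, 5))) + 425*(-166) = (3 - 10*√(20 + 4)) + 425*(-166) = (3 - 20*√6) - 70550 = -70547 - 20*√6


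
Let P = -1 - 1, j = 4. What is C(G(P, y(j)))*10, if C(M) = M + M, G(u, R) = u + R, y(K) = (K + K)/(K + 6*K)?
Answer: -240/7 ≈ -34.286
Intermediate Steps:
y(K) = 2/7 (y(K) = (2*K)/((7*K)) = (2*K)*(1/(7*K)) = 2/7)
P = -2
G(u, R) = R + u
C(M) = 2*M
C(G(P, y(j)))*10 = (2*(2/7 - 2))*10 = (2*(-12/7))*10 = -24/7*10 = -240/7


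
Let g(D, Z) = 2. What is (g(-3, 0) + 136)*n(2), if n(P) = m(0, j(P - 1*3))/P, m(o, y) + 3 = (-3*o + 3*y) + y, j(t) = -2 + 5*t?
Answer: -2139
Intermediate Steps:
m(o, y) = -3 - 3*o + 4*y (m(o, y) = -3 + ((-3*o + 3*y) + y) = -3 + (-3*o + 4*y) = -3 - 3*o + 4*y)
n(P) = (-71 + 20*P)/P (n(P) = (-3 - 3*0 + 4*(-2 + 5*(P - 1*3)))/P = (-3 + 0 + 4*(-2 + 5*(P - 3)))/P = (-3 + 0 + 4*(-2 + 5*(-3 + P)))/P = (-3 + 0 + 4*(-2 + (-15 + 5*P)))/P = (-3 + 0 + 4*(-17 + 5*P))/P = (-3 + 0 + (-68 + 20*P))/P = (-71 + 20*P)/P)
(g(-3, 0) + 136)*n(2) = (2 + 136)*(20 - 71/2) = 138*(20 - 71*½) = 138*(20 - 71/2) = 138*(-31/2) = -2139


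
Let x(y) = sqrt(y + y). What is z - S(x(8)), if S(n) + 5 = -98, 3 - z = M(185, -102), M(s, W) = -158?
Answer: 264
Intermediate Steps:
x(y) = sqrt(2)*sqrt(y) (x(y) = sqrt(2*y) = sqrt(2)*sqrt(y))
z = 161 (z = 3 - 1*(-158) = 3 + 158 = 161)
S(n) = -103 (S(n) = -5 - 98 = -103)
z - S(x(8)) = 161 - 1*(-103) = 161 + 103 = 264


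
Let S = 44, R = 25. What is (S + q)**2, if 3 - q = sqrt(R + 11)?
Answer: 1681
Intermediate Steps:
q = -3 (q = 3 - sqrt(25 + 11) = 3 - sqrt(36) = 3 - 1*6 = 3 - 6 = -3)
(S + q)**2 = (44 - 3)**2 = 41**2 = 1681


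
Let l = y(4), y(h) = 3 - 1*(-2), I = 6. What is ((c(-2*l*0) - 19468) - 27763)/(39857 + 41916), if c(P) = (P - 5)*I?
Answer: -47261/81773 ≈ -0.57795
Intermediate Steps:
y(h) = 5 (y(h) = 3 + 2 = 5)
l = 5
c(P) = -30 + 6*P (c(P) = (P - 5)*6 = (-5 + P)*6 = -30 + 6*P)
((c(-2*l*0) - 19468) - 27763)/(39857 + 41916) = (((-30 + 6*(-2*5*0)) - 19468) - 27763)/(39857 + 41916) = (((-30 + 6*(-10*0)) - 19468) - 27763)/81773 = (((-30 + 6*0) - 19468) - 27763)*(1/81773) = (((-30 + 0) - 19468) - 27763)*(1/81773) = ((-30 - 19468) - 27763)*(1/81773) = (-19498 - 27763)*(1/81773) = -47261*1/81773 = -47261/81773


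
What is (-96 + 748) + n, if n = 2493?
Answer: 3145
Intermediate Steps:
(-96 + 748) + n = (-96 + 748) + 2493 = 652 + 2493 = 3145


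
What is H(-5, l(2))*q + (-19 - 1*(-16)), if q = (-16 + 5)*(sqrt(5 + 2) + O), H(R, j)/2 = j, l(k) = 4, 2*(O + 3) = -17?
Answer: 1009 - 88*sqrt(7) ≈ 776.17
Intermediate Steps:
O = -23/2 (O = -3 + (1/2)*(-17) = -3 - 17/2 = -23/2 ≈ -11.500)
H(R, j) = 2*j
q = 253/2 - 11*sqrt(7) (q = (-16 + 5)*(sqrt(5 + 2) - 23/2) = -11*(sqrt(7) - 23/2) = -11*(-23/2 + sqrt(7)) = 253/2 - 11*sqrt(7) ≈ 97.397)
H(-5, l(2))*q + (-19 - 1*(-16)) = (2*4)*(253/2 - 11*sqrt(7)) + (-19 - 1*(-16)) = 8*(253/2 - 11*sqrt(7)) + (-19 + 16) = (1012 - 88*sqrt(7)) - 3 = 1009 - 88*sqrt(7)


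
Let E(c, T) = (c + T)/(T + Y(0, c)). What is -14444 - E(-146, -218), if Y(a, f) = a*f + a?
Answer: -1574578/109 ≈ -14446.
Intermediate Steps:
Y(a, f) = a + a*f
E(c, T) = (T + c)/T (E(c, T) = (c + T)/(T + 0*(1 + c)) = (T + c)/(T + 0) = (T + c)/T)
-14444 - E(-146, -218) = -14444 - (-218 - 146)/(-218) = -14444 - (-1)*(-364)/218 = -14444 - 1*182/109 = -14444 - 182/109 = -1574578/109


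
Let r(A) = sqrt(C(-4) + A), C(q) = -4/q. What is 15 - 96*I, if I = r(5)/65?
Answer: 15 - 96*sqrt(6)/65 ≈ 11.382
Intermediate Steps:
r(A) = sqrt(1 + A) (r(A) = sqrt(-4/(-4) + A) = sqrt(-4*(-1/4) + A) = sqrt(1 + A))
I = sqrt(6)/65 (I = sqrt(1 + 5)/65 = sqrt(6)*(1/65) = sqrt(6)/65 ≈ 0.037684)
15 - 96*I = 15 - 96*sqrt(6)/65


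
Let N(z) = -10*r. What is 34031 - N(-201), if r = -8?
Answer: 33951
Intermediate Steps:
N(z) = 80 (N(z) = -10*(-8) = 80)
34031 - N(-201) = 34031 - 1*80 = 34031 - 80 = 33951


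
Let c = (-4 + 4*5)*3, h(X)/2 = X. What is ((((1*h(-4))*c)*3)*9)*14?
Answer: -145152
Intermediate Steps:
h(X) = 2*X
c = 48 (c = (-4 + 20)*3 = 16*3 = 48)
((((1*h(-4))*c)*3)*9)*14 = ((((1*(2*(-4)))*48)*3)*9)*14 = ((((1*(-8))*48)*3)*9)*14 = ((-8*48*3)*9)*14 = (-384*3*9)*14 = -1152*9*14 = -10368*14 = -145152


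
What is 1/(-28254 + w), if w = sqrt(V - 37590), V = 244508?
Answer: -14127/399040799 - sqrt(206918)/798081598 ≈ -3.5972e-5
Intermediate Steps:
w = sqrt(206918) (w = sqrt(244508 - 37590) = sqrt(206918) ≈ 454.88)
1/(-28254 + w) = 1/(-28254 + sqrt(206918))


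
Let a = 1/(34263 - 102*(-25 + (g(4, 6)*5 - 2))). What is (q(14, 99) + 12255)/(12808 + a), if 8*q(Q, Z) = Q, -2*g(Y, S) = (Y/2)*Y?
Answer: 1914847539/2000968228 ≈ 0.95696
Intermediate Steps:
g(Y, S) = -Y²/4 (g(Y, S) = -Y/2*Y/2 = -Y²/4)
q(Q, Z) = Q/8
a = 1/39057 (a = 1/(34263 - 102*(-25 + (-¼*4²*5 - 2))) = 1/(34263 - 102*(-25 + (-¼*16*5 - 2))) = 1/(34263 - 102*(-25 + (-4*5 - 2))) = 1/(34263 - 102*(-25 + (-20 - 2))) = 1/(34263 - 102*(-25 - 22)) = 1/(34263 - 102*(-47)) = 1/(34263 + 4794) = 1/39057 ≈ 2.5604e-5)
(q(14, 99) + 12255)/(12808 + a) = ((⅛)*14 + 12255)/(12808 + 1/39057) = (7/4 + 12255)/(500242057/39057) = (49027/4)*(39057/500242057) = 1914847539/2000968228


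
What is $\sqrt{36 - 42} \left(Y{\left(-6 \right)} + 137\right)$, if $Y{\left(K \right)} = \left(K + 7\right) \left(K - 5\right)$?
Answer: $126 i \sqrt{6} \approx 308.64 i$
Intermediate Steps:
$Y{\left(K \right)} = \left(-5 + K\right) \left(7 + K\right)$ ($Y{\left(K \right)} = \left(7 + K\right) \left(-5 + K\right) = \left(-5 + K\right) \left(7 + K\right)$)
$\sqrt{36 - 42} \left(Y{\left(-6 \right)} + 137\right) = \sqrt{36 - 42} \left(\left(-35 + \left(-6\right)^{2} + 2 \left(-6\right)\right) + 137\right) = \sqrt{-6} \left(\left(-35 + 36 - 12\right) + 137\right) = i \sqrt{6} \left(-11 + 137\right) = i \sqrt{6} \cdot 126 = 126 i \sqrt{6}$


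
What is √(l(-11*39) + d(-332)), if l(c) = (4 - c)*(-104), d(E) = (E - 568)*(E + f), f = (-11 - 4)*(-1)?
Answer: 2*√60067 ≈ 490.17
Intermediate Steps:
f = 15 (f = -15*(-1) = 15)
d(E) = (-568 + E)*(15 + E) (d(E) = (E - 568)*(E + 15) = (-568 + E)*(15 + E))
l(c) = -416 + 104*c
√(l(-11*39) + d(-332)) = √((-416 + 104*(-11*39)) + (-8520 + (-332)² - 553*(-332))) = √((-416 + 104*(-429)) + (-8520 + 110224 + 183596)) = √((-416 - 44616) + 285300) = √(-45032 + 285300) = √240268 = 2*√60067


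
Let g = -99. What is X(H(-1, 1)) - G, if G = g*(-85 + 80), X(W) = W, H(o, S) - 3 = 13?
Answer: -479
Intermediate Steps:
H(o, S) = 16 (H(o, S) = 3 + 13 = 16)
G = 495 (G = -99*(-85 + 80) = -99*(-5) = 495)
X(H(-1, 1)) - G = 16 - 1*495 = 16 - 495 = -479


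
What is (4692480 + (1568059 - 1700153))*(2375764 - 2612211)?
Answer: -1078289588542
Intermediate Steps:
(4692480 + (1568059 - 1700153))*(2375764 - 2612211) = (4692480 - 132094)*(-236447) = 4560386*(-236447) = -1078289588542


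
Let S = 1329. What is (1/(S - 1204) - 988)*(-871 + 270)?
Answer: 74222899/125 ≈ 5.9378e+5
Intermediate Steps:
(1/(S - 1204) - 988)*(-871 + 270) = (1/(1329 - 1204) - 988)*(-871 + 270) = (1/125 - 988)*(-601) = -123499/125*(-601) = 74222899/125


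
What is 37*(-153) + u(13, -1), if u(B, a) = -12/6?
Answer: -5663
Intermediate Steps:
u(B, a) = -2 (u(B, a) = -12*⅙ = -2)
37*(-153) + u(13, -1) = 37*(-153) - 2 = -5661 - 2 = -5663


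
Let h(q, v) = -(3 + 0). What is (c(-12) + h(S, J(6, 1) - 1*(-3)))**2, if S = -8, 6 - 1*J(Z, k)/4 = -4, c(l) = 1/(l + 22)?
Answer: 841/100 ≈ 8.4100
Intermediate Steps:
c(l) = 1/(22 + l)
J(Z, k) = 40 (J(Z, k) = 24 - 4*(-4) = 24 + 16 = 40)
h(q, v) = -3 (h(q, v) = -1*3 = -3)
(c(-12) + h(S, J(6, 1) - 1*(-3)))**2 = (1/(22 - 12) - 3)**2 = (1/10 - 3)**2 = (-29/10)**2 = 841/100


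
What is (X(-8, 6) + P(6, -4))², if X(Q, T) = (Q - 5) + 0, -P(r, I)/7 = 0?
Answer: 169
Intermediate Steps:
P(r, I) = 0 (P(r, I) = -7*0 = 0)
X(Q, T) = -5 + Q (X(Q, T) = (-5 + Q) + 0 = -5 + Q)
(X(-8, 6) + P(6, -4))² = ((-5 - 8) + 0)² = (-13 + 0)² = (-13)² = 169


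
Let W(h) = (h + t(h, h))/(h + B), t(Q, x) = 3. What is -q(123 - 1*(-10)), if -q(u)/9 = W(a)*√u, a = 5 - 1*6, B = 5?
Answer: 9*√133/2 ≈ 51.897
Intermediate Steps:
a = -1 (a = 5 - 6 = -1)
W(h) = (3 + h)/(5 + h) (W(h) = (h + 3)/(h + 5) = (3 + h)/(5 + h))
q(u) = -9*√u/2 (q(u) = -9*(3 - 1)/(5 - 1)*√u = -9*2/4*√u = -9*(¼)*2*√u = -9*√u/2)
-q(123 - 1*(-10)) = -(-9)*√(123 - 1*(-10))/2 = -(-9)*√(123 + 10)/2 = -(-9)*√133/2 = 9*√133/2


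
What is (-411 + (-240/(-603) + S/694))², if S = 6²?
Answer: 819942550660321/4864644009 ≈ 1.6855e+5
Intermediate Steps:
S = 36
(-411 + (-240/(-603) + S/694))² = (-411 + (-240/(-603) + 36/694))² = (-411 + (-240*(-1/603) + 36*(1/694)))² = (-411 + (80/201 + 18/347))² = (-411 + 31378/69747)² = (-28634639/69747)² = 819942550660321/4864644009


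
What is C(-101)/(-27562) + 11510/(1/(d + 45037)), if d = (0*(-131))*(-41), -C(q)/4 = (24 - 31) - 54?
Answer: 7143737864348/13781 ≈ 5.1838e+8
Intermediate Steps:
C(q) = 244 (C(q) = -4*((24 - 31) - 54) = -4*(-7 - 54) = -4*(-61) = 244)
d = 0 (d = 0*(-41) = 0)
C(-101)/(-27562) + 11510/(1/(d + 45037)) = 244/(-27562) + 11510/(1/(0 + 45037)) = 244*(-1/27562) + 11510/(1/45037) = -122/13781 + 11510/(1/45037) = -122/13781 + 11510*45037 = -122/13781 + 518375870 = 7143737864348/13781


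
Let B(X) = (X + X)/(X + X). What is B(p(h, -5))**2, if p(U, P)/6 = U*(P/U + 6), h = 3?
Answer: 1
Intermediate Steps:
p(U, P) = 6*U*(6 + P/U) (p(U, P) = 6*(U*(P/U + 6)) = 6*(U*(6 + P/U)) = 6*U*(6 + P/U))
B(X) = 1 (B(X) = (2*X)/((2*X)) = (2*X)*(1/(2*X)) = 1)
B(p(h, -5))**2 = 1**2 = 1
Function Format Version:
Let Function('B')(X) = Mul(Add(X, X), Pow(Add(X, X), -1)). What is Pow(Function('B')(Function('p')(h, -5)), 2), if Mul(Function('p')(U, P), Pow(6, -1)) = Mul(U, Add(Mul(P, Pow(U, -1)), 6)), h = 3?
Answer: 1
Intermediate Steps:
Function('p')(U, P) = Mul(6, U, Add(6, Mul(P, Pow(U, -1)))) (Function('p')(U, P) = Mul(6, Mul(U, Add(Mul(P, Pow(U, -1)), 6))) = Mul(6, Mul(U, Add(6, Mul(P, Pow(U, -1))))) = Mul(6, U, Add(6, Mul(P, Pow(U, -1)))))
Function('B')(X) = 1 (Function('B')(X) = Mul(Mul(2, X), Pow(Mul(2, X), -1)) = Mul(Mul(2, X), Mul(Rational(1, 2), Pow(X, -1))) = 1)
Pow(Function('B')(Function('p')(h, -5)), 2) = Pow(1, 2) = 1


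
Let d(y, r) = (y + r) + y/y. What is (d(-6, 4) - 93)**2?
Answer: 8836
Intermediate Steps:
d(y, r) = 1 + r + y (d(y, r) = (r + y) + 1 = 1 + r + y)
(d(-6, 4) - 93)**2 = ((1 + 4 - 6) - 93)**2 = (-1 - 93)**2 = (-94)**2 = 8836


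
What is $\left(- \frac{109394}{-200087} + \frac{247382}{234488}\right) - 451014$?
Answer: $- \frac{10580299954079939}{23459000228} \approx -4.5101 \cdot 10^{5}$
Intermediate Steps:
$\left(- \frac{109394}{-200087} + \frac{247382}{234488}\right) - 451014 = \left(\left(-109394\right) \left(- \frac{1}{200087}\right) + 247382 \cdot \frac{1}{234488}\right) - 451014 = \left(\frac{109394}{200087} + \frac{123691}{117244}\right) - 451014 = \frac{37574751253}{23459000228} - 451014 = - \frac{10580299954079939}{23459000228}$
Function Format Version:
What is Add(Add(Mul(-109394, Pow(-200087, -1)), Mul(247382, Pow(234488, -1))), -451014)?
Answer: Rational(-10580299954079939, 23459000228) ≈ -4.5101e+5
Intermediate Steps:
Add(Add(Mul(-109394, Pow(-200087, -1)), Mul(247382, Pow(234488, -1))), -451014) = Add(Add(Mul(-109394, Rational(-1, 200087)), Mul(247382, Rational(1, 234488))), -451014) = Add(Add(Rational(109394, 200087), Rational(123691, 117244)), -451014) = Add(Rational(37574751253, 23459000228), -451014) = Rational(-10580299954079939, 23459000228)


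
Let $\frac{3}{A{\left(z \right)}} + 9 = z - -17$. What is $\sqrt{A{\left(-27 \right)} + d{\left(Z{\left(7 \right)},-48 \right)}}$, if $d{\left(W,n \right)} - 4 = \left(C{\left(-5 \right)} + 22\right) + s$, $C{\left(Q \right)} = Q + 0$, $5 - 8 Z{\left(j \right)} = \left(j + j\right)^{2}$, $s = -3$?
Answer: $\frac{\sqrt{6441}}{19} \approx 4.224$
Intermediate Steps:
$Z{\left(j \right)} = \frac{5}{8} - \frac{j^{2}}{2}$ ($Z{\left(j \right)} = \frac{5}{8} - \frac{\left(j + j\right)^{2}}{8} = \frac{5}{8} - \frac{\left(2 j\right)^{2}}{8} = \frac{5}{8} - \frac{4 j^{2}}{8} = \frac{5}{8} - \frac{j^{2}}{2}$)
$C{\left(Q \right)} = Q$
$A{\left(z \right)} = \frac{3}{8 + z}$ ($A{\left(z \right)} = \frac{3}{-9 + \left(z - -17\right)} = \frac{3}{-9 + \left(z + 17\right)} = \frac{3}{-9 + \left(17 + z\right)} = \frac{3}{8 + z}$)
$d{\left(W,n \right)} = 18$ ($d{\left(W,n \right)} = 4 + \left(\left(-5 + 22\right) - 3\right) = 4 + \left(17 - 3\right) = 4 + 14 = 18$)
$\sqrt{A{\left(-27 \right)} + d{\left(Z{\left(7 \right)},-48 \right)}} = \sqrt{\frac{3}{8 - 27} + 18} = \sqrt{\frac{3}{-19} + 18} = \sqrt{3 \left(- \frac{1}{19}\right) + 18} = \sqrt{- \frac{3}{19} + 18} = \sqrt{\frac{339}{19}} = \frac{\sqrt{6441}}{19}$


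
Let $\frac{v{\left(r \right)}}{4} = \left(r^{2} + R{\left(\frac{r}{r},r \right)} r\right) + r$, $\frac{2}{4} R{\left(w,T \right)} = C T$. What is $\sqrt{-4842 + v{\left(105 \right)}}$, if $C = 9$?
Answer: $\sqrt{833478} \approx 912.95$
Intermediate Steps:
$R{\left(w,T \right)} = 18 T$ ($R{\left(w,T \right)} = 2 \cdot 9 T = 18 T$)
$v{\left(r \right)} = 4 r + 76 r^{2}$ ($v{\left(r \right)} = 4 \left(\left(r^{2} + 18 r r\right) + r\right) = 4 \left(\left(r^{2} + 18 r^{2}\right) + r\right) = 4 \left(19 r^{2} + r\right) = 4 \left(r + 19 r^{2}\right) = 4 r + 76 r^{2}$)
$\sqrt{-4842 + v{\left(105 \right)}} = \sqrt{-4842 + 4 \cdot 105 \left(1 + 19 \cdot 105\right)} = \sqrt{-4842 + 4 \cdot 105 \left(1 + 1995\right)} = \sqrt{-4842 + 4 \cdot 105 \cdot 1996} = \sqrt{-4842 + 838320} = \sqrt{833478}$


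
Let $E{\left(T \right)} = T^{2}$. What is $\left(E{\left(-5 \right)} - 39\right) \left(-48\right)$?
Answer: $672$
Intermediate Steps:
$\left(E{\left(-5 \right)} - 39\right) \left(-48\right) = \left(\left(-5\right)^{2} - 39\right) \left(-48\right) = \left(25 - 39\right) \left(-48\right) = \left(-14\right) \left(-48\right) = 672$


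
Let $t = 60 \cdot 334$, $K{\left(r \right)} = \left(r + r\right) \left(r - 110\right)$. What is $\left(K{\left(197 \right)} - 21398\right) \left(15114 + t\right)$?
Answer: $452783520$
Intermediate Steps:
$K{\left(r \right)} = 2 r \left(-110 + r\right)$
$t = 20040$
$\left(K{\left(197 \right)} - 21398\right) \left(15114 + t\right) = \left(2 \cdot 197 \left(-110 + 197\right) - 21398\right) \left(15114 + 20040\right) = \left(2 \cdot 197 \cdot 87 - 21398\right) 35154 = \left(34278 - 21398\right) 35154 = 12880 \cdot 35154 = 452783520$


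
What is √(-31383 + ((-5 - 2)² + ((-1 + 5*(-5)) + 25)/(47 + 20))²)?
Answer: 3*I*√14456307/67 ≈ 170.25*I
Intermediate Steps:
√(-31383 + ((-5 - 2)² + ((-1 + 5*(-5)) + 25)/(47 + 20))²) = √(-31383 + ((-7)² + ((-1 - 25) + 25)/67)²) = √(-31383 + (49 + (-26 + 25)*(1/67))²) = √(-31383 + (49 - 1*1/67)²) = √(-31383 + (49 - 1/67)²) = √(-31383 + (3282/67)²) = √(-31383 + 10771524/4489) = √(-130106763/4489) = 3*I*√14456307/67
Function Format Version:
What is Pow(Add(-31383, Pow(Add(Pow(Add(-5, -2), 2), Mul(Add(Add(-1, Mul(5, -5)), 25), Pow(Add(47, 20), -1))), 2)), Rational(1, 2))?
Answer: Mul(Rational(3, 67), I, Pow(14456307, Rational(1, 2))) ≈ Mul(170.25, I)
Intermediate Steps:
Pow(Add(-31383, Pow(Add(Pow(Add(-5, -2), 2), Mul(Add(Add(-1, Mul(5, -5)), 25), Pow(Add(47, 20), -1))), 2)), Rational(1, 2)) = Pow(Add(-31383, Pow(Add(Pow(-7, 2), Mul(Add(Add(-1, -25), 25), Pow(67, -1))), 2)), Rational(1, 2)) = Pow(Add(-31383, Pow(Add(49, Mul(Add(-26, 25), Rational(1, 67))), 2)), Rational(1, 2)) = Pow(Add(-31383, Pow(Add(49, Mul(-1, Rational(1, 67))), 2)), Rational(1, 2)) = Pow(Add(-31383, Pow(Add(49, Rational(-1, 67)), 2)), Rational(1, 2)) = Pow(Add(-31383, Pow(Rational(3282, 67), 2)), Rational(1, 2)) = Pow(Add(-31383, Rational(10771524, 4489)), Rational(1, 2)) = Pow(Rational(-130106763, 4489), Rational(1, 2)) = Mul(Rational(3, 67), I, Pow(14456307, Rational(1, 2)))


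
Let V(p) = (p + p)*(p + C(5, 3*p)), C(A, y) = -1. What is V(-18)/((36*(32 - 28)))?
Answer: 19/4 ≈ 4.7500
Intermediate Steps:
V(p) = 2*p*(-1 + p) (V(p) = (p + p)*(p - 1) = (2*p)*(-1 + p) = 2*p*(-1 + p))
V(-18)/((36*(32 - 28))) = (2*(-18)*(-1 - 18))/((36*(32 - 28))) = (2*(-18)*(-19))/((36*4)) = 684/144 = 684*(1/144) = 19/4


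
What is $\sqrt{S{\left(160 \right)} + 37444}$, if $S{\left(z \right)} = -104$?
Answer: $2 \sqrt{9335} \approx 193.24$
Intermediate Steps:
$\sqrt{S{\left(160 \right)} + 37444} = \sqrt{-104 + 37444} = \sqrt{37340} = 2 \sqrt{9335}$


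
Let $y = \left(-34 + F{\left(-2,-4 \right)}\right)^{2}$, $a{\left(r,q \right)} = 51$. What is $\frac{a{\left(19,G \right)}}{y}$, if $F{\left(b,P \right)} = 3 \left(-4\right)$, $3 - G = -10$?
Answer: $\frac{51}{2116} \approx 0.024102$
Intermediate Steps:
$G = 13$ ($G = 3 - -10 = 3 + 10 = 13$)
$F{\left(b,P \right)} = -12$
$y = 2116$ ($y = \left(-34 - 12\right)^{2} = \left(-46\right)^{2} = 2116$)
$\frac{a{\left(19,G \right)}}{y} = \frac{51}{2116}$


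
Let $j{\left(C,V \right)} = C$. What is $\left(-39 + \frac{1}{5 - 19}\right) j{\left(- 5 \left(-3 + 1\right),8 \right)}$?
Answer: $- \frac{2735}{7} \approx -390.71$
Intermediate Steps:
$\left(-39 + \frac{1}{5 - 19}\right) j{\left(- 5 \left(-3 + 1\right),8 \right)} = \left(-39 + \frac{1}{5 - 19}\right) \left(- 5 \left(-3 + 1\right)\right) = \left(-39 + \frac{1}{-14}\right) \left(\left(-5\right) \left(-2\right)\right) = \left(-39 - \frac{1}{14}\right) 10 = \left(- \frac{547}{14}\right) 10 = - \frac{2735}{7}$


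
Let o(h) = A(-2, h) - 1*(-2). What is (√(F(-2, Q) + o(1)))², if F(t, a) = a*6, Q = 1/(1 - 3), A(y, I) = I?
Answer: 0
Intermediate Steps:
Q = -½ (Q = 1/(-2) = -½ ≈ -0.50000)
o(h) = 2 + h (o(h) = h - 1*(-2) = h + 2 = 2 + h)
F(t, a) = 6*a
(√(F(-2, Q) + o(1)))² = (√(6*(-½) + (2 + 1)))² = (√(-3 + 3))² = (√0)² = 0² = 0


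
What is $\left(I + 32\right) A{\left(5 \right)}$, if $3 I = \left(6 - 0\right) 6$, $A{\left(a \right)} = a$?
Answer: $220$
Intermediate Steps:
$I = 12$ ($I = \frac{\left(6 - 0\right) 6}{3} = \frac{\left(6 + 0\right) 6}{3} = \frac{6 \cdot 6}{3} = \frac{1}{3} \cdot 36 = 12$)
$\left(I + 32\right) A{\left(5 \right)} = \left(12 + 32\right) 5 = 44 \cdot 5 = 220$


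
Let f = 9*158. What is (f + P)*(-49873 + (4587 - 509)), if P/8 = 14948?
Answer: -5541469770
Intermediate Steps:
P = 119584 (P = 8*14948 = 119584)
f = 1422
(f + P)*(-49873 + (4587 - 509)) = (1422 + 119584)*(-49873 + (4587 - 509)) = 121006*(-49873 + 4078) = 121006*(-45795) = -5541469770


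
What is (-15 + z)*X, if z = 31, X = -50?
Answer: -800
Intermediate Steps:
(-15 + z)*X = (-15 + 31)*(-50) = 16*(-50) = -800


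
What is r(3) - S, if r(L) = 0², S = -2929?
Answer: 2929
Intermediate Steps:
r(L) = 0
r(3) - S = 0 - 1*(-2929) = 0 + 2929 = 2929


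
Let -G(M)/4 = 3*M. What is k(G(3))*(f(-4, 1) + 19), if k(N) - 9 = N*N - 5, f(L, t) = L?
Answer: 19500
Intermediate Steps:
G(M) = -12*M
k(N) = 4 + N**2 (k(N) = 9 + (N*N - 5) = 9 + (N**2 - 5) = 9 + (-5 + N**2) = 4 + N**2)
k(G(3))*(f(-4, 1) + 19) = (4 + (-12*3)**2)*(-4 + 19) = (4 + (-36)**2)*15 = (4 + 1296)*15 = 1300*15 = 19500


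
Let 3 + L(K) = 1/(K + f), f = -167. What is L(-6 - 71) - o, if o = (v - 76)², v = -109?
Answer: -8351633/244 ≈ -34228.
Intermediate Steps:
L(K) = -3 + 1/(-167 + K) (L(K) = -3 + 1/(K - 167) = -3 + 1/(-167 + K))
o = 34225 (o = (-109 - 76)² = (-185)² = 34225)
L(-6 - 71) - o = (502 - 3*(-6 - 71))/(-167 + (-6 - 71)) - 1*34225 = (502 - 3*(-77))/(-167 - 77) - 34225 = (502 + 231)/(-244) - 34225 = -1/244*733 - 34225 = -733/244 - 34225 = -8351633/244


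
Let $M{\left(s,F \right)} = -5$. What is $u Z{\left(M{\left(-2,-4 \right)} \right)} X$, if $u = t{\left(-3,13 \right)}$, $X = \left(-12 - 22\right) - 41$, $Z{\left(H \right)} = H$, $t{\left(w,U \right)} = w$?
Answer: $-1125$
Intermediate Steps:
$X = -75$ ($X = -34 - 41 = -75$)
$u = -3$
$u Z{\left(M{\left(-2,-4 \right)} \right)} X = \left(-3\right) \left(-5\right) \left(-75\right) = 15 \left(-75\right) = -1125$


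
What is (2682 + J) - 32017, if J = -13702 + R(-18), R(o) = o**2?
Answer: -42713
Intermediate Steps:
J = -13378 (J = -13702 + (-18)**2 = -13702 + 324 = -13378)
(2682 + J) - 32017 = (2682 - 13378) - 32017 = -10696 - 32017 = -42713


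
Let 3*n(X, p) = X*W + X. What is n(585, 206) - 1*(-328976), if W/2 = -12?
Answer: 324491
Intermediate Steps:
W = -24 (W = 2*(-12) = -24)
n(X, p) = -23*X/3 (n(X, p) = (X*(-24) + X)/3 = (-24*X + X)/3 = (-23*X)/3 = -23*X/3)
n(585, 206) - 1*(-328976) = -23/3*585 - 1*(-328976) = -4485 + 328976 = 324491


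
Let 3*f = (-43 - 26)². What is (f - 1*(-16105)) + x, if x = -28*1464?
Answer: -23300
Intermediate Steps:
f = 1587 (f = (-43 - 26)²/3 = (⅓)*(-69)² = (⅓)*4761 = 1587)
x = -40992
(f - 1*(-16105)) + x = (1587 - 1*(-16105)) - 40992 = (1587 + 16105) - 40992 = 17692 - 40992 = -23300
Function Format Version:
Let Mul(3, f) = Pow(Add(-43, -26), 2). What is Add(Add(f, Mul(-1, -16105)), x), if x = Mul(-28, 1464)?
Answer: -23300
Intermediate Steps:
f = 1587 (f = Mul(Rational(1, 3), Pow(Add(-43, -26), 2)) = Mul(Rational(1, 3), Pow(-69, 2)) = Mul(Rational(1, 3), 4761) = 1587)
x = -40992
Add(Add(f, Mul(-1, -16105)), x) = Add(Add(1587, Mul(-1, -16105)), -40992) = Add(Add(1587, 16105), -40992) = Add(17692, -40992) = -23300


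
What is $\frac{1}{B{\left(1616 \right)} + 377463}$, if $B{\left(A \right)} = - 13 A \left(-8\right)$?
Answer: $\frac{1}{545527} \approx 1.8331 \cdot 10^{-6}$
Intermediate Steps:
$B{\left(A \right)} = 104 A$
$\frac{1}{B{\left(1616 \right)} + 377463} = \frac{1}{104 \cdot 1616 + 377463} = \frac{1}{168064 + 377463} = \frac{1}{545527}$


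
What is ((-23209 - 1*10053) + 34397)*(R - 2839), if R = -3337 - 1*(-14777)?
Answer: 9762135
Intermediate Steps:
R = 11440 (R = -3337 + 14777 = 11440)
((-23209 - 1*10053) + 34397)*(R - 2839) = ((-23209 - 1*10053) + 34397)*(11440 - 2839) = ((-23209 - 10053) + 34397)*8601 = (-33262 + 34397)*8601 = 1135*8601 = 9762135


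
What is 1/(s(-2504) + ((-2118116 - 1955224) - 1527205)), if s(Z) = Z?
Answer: -1/5603049 ≈ -1.7847e-7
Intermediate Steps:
1/(s(-2504) + ((-2118116 - 1955224) - 1527205)) = 1/(-2504 + ((-2118116 - 1955224) - 1527205)) = 1/(-2504 + (-4073340 - 1527205)) = 1/(-2504 - 5600545) = 1/(-5603049) = -1/5603049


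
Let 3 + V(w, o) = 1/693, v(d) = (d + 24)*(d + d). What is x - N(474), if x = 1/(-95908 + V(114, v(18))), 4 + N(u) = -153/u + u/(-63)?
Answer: 653147354870/55133814099 ≈ 11.847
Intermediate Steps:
v(d) = 2*d*(24 + d) (v(d) = (24 + d)*(2*d) = 2*d*(24 + d))
V(w, o) = -2078/693 (V(w, o) = -3 + 1/693 = -2078/693)
N(u) = -4 - 153/u - u/63 (N(u) = -4 + (-153/u + u/(-63)) = -4 + (-153/u + u*(-1/63)) = -4 + (-153/u - u/63) = -4 - 153/u - u/63)
x = -693/66466322 (x = 1/(-95908 - 2078/693) = 1/(-66466322/693) = -693/66466322 ≈ -1.0426e-5)
x - N(474) = -693/66466322 - (-4 - 153/474 - 1/63*474) = -693/66466322 - (-4 - 153*1/474 - 158/21) = -693/66466322 - (-4 - 51/158 - 158/21) = -693/66466322 - 1*(-39307/3318) = -693/66466322 + 39307/3318 = 653147354870/55133814099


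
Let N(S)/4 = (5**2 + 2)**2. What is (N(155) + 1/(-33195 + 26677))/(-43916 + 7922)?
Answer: -19006487/234608892 ≈ -0.081013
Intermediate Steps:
N(S) = 2916 (N(S) = 4*(5**2 + 2)**2 = 4*(25 + 2)**2 = 4*27**2 = 4*729 = 2916)
(N(155) + 1/(-33195 + 26677))/(-43916 + 7922) = (2916 + 1/(-33195 + 26677))/(-43916 + 7922) = (2916 + 1/(-6518))/(-35994) = (2916 - 1/6518)*(-1/35994) = (19006487/6518)*(-1/35994) = -19006487/234608892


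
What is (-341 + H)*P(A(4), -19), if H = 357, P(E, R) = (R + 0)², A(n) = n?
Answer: 5776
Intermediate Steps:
P(E, R) = R²
(-341 + H)*P(A(4), -19) = (-341 + 357)*(-19)² = 16*361 = 5776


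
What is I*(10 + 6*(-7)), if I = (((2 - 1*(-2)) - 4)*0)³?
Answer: 0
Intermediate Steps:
I = 0 (I = (((2 + 2) - 4)*0)³ = ((4 - 4)*0)³ = (0*0)³ = 0³ = 0)
I*(10 + 6*(-7)) = 0*(10 + 6*(-7)) = 0*(10 - 42) = 0*(-32) = 0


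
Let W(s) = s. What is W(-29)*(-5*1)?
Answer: 145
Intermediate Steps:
W(-29)*(-5*1) = -(-145) = -29*(-5) = 145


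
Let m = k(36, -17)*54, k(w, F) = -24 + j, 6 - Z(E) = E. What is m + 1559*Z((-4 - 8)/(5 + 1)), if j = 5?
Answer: 11446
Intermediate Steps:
Z(E) = 6 - E
k(w, F) = -19 (k(w, F) = -24 + 5 = -19)
m = -1026 (m = -19*54 = -1026)
m + 1559*Z((-4 - 8)/(5 + 1)) = -1026 + 1559*(6 - (-4 - 8)/(5 + 1)) = -1026 + 1559*(6 - (-12)/6) = -1026 + 1559*(6 - 1*(-2)) = -1026 + 1559*(6 + 2) = -1026 + 1559*8 = -1026 + 12472 = 11446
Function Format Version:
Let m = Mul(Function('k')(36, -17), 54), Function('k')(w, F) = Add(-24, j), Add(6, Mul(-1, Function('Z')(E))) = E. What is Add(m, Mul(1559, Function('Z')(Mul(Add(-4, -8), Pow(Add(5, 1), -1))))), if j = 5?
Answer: 11446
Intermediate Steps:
Function('Z')(E) = Add(6, Mul(-1, E))
Function('k')(w, F) = -19 (Function('k')(w, F) = Add(-24, 5) = -19)
m = -1026 (m = Mul(-19, 54) = -1026)
Add(m, Mul(1559, Function('Z')(Mul(Add(-4, -8), Pow(Add(5, 1), -1))))) = Add(-1026, Mul(1559, Add(6, Mul(-1, Mul(Add(-4, -8), Pow(Add(5, 1), -1)))))) = Add(-1026, Mul(1559, Add(6, Mul(-1, Mul(-12, Pow(6, -1)))))) = Add(-1026, Mul(1559, Add(6, Mul(-1, Mul(-12, Rational(1, 6)))))) = Add(-1026, Mul(1559, Add(6, Mul(-1, -2)))) = Add(-1026, Mul(1559, Add(6, 2))) = Add(-1026, Mul(1559, 8)) = Add(-1026, 12472) = 11446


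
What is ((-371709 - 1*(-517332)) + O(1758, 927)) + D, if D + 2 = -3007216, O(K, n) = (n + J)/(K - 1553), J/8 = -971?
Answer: -586633816/205 ≈ -2.8616e+6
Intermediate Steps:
J = -7768 (J = 8*(-971) = -7768)
O(K, n) = (-7768 + n)/(-1553 + K) (O(K, n) = (n - 7768)/(K - 1553) = (-7768 + n)/(-1553 + K))
D = -3007218 (D = -2 - 3007216 = -3007218)
((-371709 - 1*(-517332)) + O(1758, 927)) + D = ((-371709 - 1*(-517332)) + (-7768 + 927)/(-1553 + 1758)) - 3007218 = ((-371709 + 517332) - 6841/205) - 3007218 = (145623 + (1/205)*(-6841)) - 3007218 = (145623 - 6841/205) - 3007218 = 29845874/205 - 3007218 = -586633816/205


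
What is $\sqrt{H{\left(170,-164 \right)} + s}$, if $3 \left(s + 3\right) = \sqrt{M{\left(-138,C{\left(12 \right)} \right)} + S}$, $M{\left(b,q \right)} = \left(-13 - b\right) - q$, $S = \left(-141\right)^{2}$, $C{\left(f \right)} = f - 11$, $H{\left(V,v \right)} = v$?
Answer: $\frac{\sqrt{-1503 + 3 \sqrt{20005}}}{3} \approx 10.948 i$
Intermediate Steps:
$C{\left(f \right)} = -11 + f$
$S = 19881$
$M{\left(b,q \right)} = -13 - b - q$
$s = -3 + \frac{\sqrt{20005}}{3}$ ($s = -3 + \frac{\sqrt{\left(-13 - -138 - \left(-11 + 12\right)\right) + 19881}}{3} = -3 + \frac{\sqrt{\left(-13 + 138 - 1\right) + 19881}}{3} = -3 + \frac{\sqrt{124 + 19881}}{3} = -3 + \frac{\sqrt{20005}}{3} \approx 44.146$)
$\sqrt{H{\left(170,-164 \right)} + s} = \sqrt{-164 - \left(3 - \frac{\sqrt{20005}}{3}\right)} = \sqrt{-167 + \frac{\sqrt{20005}}{3}}$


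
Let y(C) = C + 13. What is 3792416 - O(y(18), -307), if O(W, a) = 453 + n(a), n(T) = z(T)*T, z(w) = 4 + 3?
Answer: 3794112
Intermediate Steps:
z(w) = 7
y(C) = 13 + C
n(T) = 7*T
O(W, a) = 453 + 7*a
3792416 - O(y(18), -307) = 3792416 - (453 + 7*(-307)) = 3792416 - (453 - 2149) = 3792416 - 1*(-1696) = 3792416 + 1696 = 3794112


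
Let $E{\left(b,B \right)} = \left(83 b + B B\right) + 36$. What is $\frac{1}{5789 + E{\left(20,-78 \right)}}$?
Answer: $\frac{1}{13569} \approx 7.3697 \cdot 10^{-5}$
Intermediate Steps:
$E{\left(b,B \right)} = 36 + B^{2} + 83 b$ ($E{\left(b,B \right)} = \left(83 b + B^{2}\right) + 36 = \left(B^{2} + 83 b\right) + 36 = 36 + B^{2} + 83 b$)
$\frac{1}{5789 + E{\left(20,-78 \right)}} = \frac{1}{5789 + \left(36 + \left(-78\right)^{2} + 83 \cdot 20\right)} = \frac{1}{5789 + \left(36 + 6084 + 1660\right)} = \frac{1}{5789 + 7780} = \frac{1}{13569}$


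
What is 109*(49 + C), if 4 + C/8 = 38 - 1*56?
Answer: -13843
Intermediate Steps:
C = -176 (C = -32 + 8*(38 - 1*56) = -32 + 8*(38 - 56) = -32 + 8*(-18) = -32 - 144 = -176)
109*(49 + C) = 109*(49 - 176) = 109*(-127) = -13843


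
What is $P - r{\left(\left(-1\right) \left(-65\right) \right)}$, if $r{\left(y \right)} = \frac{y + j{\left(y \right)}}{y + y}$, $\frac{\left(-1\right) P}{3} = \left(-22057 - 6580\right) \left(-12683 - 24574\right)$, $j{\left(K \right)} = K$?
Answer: $-3200786128$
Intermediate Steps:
$P = -3200786127$ ($P = - 3 \left(-22057 - 6580\right) \left(-12683 - 24574\right) = - 3 \left(\left(-28637\right) \left(-37257\right)\right) = \left(-3\right) 1066928709 = -3200786127$)
$r{\left(y \right)} = 1$ ($r{\left(y \right)} = \frac{y + y}{y + y} = \frac{2 y}{2 y} = 2 y \frac{1}{2 y} = 1$)
$P - r{\left(\left(-1\right) \left(-65\right) \right)} = -3200786127 - 1 = -3200786128$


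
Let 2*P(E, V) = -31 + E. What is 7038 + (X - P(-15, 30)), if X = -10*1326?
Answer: -6199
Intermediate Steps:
P(E, V) = -31/2 + E/2 (P(E, V) = (-31 + E)/2 = -31/2 + E/2)
X = -13260
7038 + (X - P(-15, 30)) = 7038 + (-13260 - (-31/2 + (1/2)*(-15))) = 7038 + (-13260 - (-31/2 - 15/2)) = 7038 + (-13260 - 1*(-23)) = 7038 + (-13260 + 23) = 7038 - 13237 = -6199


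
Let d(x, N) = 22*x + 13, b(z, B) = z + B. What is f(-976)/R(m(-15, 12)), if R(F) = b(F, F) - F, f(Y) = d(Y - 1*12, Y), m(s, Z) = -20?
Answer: 21723/20 ≈ 1086.2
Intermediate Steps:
b(z, B) = B + z
d(x, N) = 13 + 22*x
f(Y) = -251 + 22*Y (f(Y) = 13 + 22*(Y - 1*12) = 13 + 22*(Y - 12) = 13 + 22*(-12 + Y) = 13 + (-264 + 22*Y) = -251 + 22*Y)
R(F) = F (R(F) = (F + F) - F = 2*F - F = F)
f(-976)/R(m(-15, 12)) = (-251 + 22*(-976))/(-20) = (-251 - 21472)*(-1/20) = -21723*(-1/20) = 21723/20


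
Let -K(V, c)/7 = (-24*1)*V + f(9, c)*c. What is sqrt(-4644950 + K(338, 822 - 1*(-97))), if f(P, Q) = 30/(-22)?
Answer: I*sqrt(554106641)/11 ≈ 2140.0*I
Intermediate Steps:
f(P, Q) = -15/11 (f(P, Q) = 30*(-1/22) = -15/11)
K(V, c) = 168*V + 105*c/11 (K(V, c) = -7*((-24*1)*V - 15*c/11) = -7*(-24*V - 15*c/11) = 168*V + 105*c/11)
sqrt(-4644950 + K(338, 822 - 1*(-97))) = sqrt(-4644950 + (168*338 + 105*(822 - 1*(-97))/11)) = sqrt(-4644950 + (56784 + 105*(822 + 97)/11)) = sqrt(-4644950 + (56784 + (105/11)*919)) = sqrt(-4644950 + (56784 + 96495/11)) = sqrt(-4644950 + 721119/11) = sqrt(-50373331/11) = I*sqrt(554106641)/11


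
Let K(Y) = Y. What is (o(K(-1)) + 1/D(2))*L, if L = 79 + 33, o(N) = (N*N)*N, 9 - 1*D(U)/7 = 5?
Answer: -108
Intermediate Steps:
D(U) = 28 (D(U) = 63 - 7*5 = 63 - 35 = 28)
o(N) = N³ (o(N) = N²*N = N³)
L = 112
(o(K(-1)) + 1/D(2))*L = ((-1)³ + 1/28)*112 = (-1 + 1/28)*112 = -27/28*112 = -108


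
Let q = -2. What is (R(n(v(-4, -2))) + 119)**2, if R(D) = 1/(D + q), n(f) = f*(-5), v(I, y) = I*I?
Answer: 95199049/6724 ≈ 14158.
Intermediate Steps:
v(I, y) = I**2
n(f) = -5*f
R(D) = 1/(-2 + D) (R(D) = 1/(D - 2) = 1/(-2 + D))
(R(n(v(-4, -2))) + 119)**2 = (1/(-2 - 5*(-4)**2) + 119)**2 = (1/(-2 - 5*16) + 119)**2 = (1/(-2 - 80) + 119)**2 = (1/(-82) + 119)**2 = (-1/82 + 119)**2 = (9757/82)**2 = 95199049/6724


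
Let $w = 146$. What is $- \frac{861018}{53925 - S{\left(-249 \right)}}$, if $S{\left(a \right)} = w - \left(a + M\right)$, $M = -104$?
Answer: $- \frac{430509}{26713} \approx -16.116$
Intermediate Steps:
$S{\left(a \right)} = 250 - a$ ($S{\left(a \right)} = 146 - \left(a - 104\right) = 146 - \left(-104 + a\right) = 250 - a$)
$- \frac{861018}{53925 - S{\left(-249 \right)}} = - \frac{861018}{53925 - \left(250 - -249\right)} = - \frac{861018}{53925 - \left(250 + 249\right)} = - \frac{861018}{53925 - 499} = - \frac{861018}{53426} = \left(-861018\right) \frac{1}{53426} = - \frac{430509}{26713}$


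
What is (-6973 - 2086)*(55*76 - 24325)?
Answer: 182493555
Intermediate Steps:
(-6973 - 2086)*(55*76 - 24325) = -9059*(4180 - 24325) = -9059*(-20145) = 182493555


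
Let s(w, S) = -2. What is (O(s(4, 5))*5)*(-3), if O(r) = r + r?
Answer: 60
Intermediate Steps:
O(r) = 2*r
(O(s(4, 5))*5)*(-3) = ((2*(-2))*5)*(-3) = -4*5*(-3) = -20*(-3) = 60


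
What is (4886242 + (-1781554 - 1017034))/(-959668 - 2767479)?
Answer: -2087654/3727147 ≈ -0.56012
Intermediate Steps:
(4886242 + (-1781554 - 1017034))/(-959668 - 2767479) = (4886242 - 2798588)/(-3727147) = 2087654*(-1/3727147) = -2087654/3727147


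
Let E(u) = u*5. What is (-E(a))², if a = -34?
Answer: 28900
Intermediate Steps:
E(u) = 5*u
(-E(a))² = (-5*(-34))² = (-1*(-170))² = 170² = 28900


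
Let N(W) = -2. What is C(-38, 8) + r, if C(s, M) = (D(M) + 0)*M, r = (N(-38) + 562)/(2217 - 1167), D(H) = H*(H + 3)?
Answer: 10568/15 ≈ 704.53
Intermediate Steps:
D(H) = H*(3 + H)
r = 8/15 (r = (-2 + 562)/(2217 - 1167) = 560/1050 = 560*(1/1050) = 8/15 ≈ 0.53333)
C(s, M) = M²*(3 + M) (C(s, M) = (M*(3 + M) + 0)*M = (M*(3 + M))*M = M²*(3 + M))
C(-38, 8) + r = 8²*(3 + 8) + 8/15 = 64*11 + 8/15 = 704 + 8/15 = 10568/15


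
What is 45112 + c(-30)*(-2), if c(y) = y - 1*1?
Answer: 45174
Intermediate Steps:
c(y) = -1 + y (c(y) = y - 1 = -1 + y)
45112 + c(-30)*(-2) = 45112 + (-1 - 30)*(-2) = 45112 - 31*(-2) = 45112 + 62 = 45174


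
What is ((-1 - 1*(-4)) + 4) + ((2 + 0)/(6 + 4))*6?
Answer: 41/5 ≈ 8.2000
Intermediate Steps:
((-1 - 1*(-4)) + 4) + ((2 + 0)/(6 + 4))*6 = ((-1 + 4) + 4) + (2/10)*6 = (3 + 4) + (2*(⅒))*6 = 7 + (⅕)*6 = 7 + 6/5 = 41/5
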